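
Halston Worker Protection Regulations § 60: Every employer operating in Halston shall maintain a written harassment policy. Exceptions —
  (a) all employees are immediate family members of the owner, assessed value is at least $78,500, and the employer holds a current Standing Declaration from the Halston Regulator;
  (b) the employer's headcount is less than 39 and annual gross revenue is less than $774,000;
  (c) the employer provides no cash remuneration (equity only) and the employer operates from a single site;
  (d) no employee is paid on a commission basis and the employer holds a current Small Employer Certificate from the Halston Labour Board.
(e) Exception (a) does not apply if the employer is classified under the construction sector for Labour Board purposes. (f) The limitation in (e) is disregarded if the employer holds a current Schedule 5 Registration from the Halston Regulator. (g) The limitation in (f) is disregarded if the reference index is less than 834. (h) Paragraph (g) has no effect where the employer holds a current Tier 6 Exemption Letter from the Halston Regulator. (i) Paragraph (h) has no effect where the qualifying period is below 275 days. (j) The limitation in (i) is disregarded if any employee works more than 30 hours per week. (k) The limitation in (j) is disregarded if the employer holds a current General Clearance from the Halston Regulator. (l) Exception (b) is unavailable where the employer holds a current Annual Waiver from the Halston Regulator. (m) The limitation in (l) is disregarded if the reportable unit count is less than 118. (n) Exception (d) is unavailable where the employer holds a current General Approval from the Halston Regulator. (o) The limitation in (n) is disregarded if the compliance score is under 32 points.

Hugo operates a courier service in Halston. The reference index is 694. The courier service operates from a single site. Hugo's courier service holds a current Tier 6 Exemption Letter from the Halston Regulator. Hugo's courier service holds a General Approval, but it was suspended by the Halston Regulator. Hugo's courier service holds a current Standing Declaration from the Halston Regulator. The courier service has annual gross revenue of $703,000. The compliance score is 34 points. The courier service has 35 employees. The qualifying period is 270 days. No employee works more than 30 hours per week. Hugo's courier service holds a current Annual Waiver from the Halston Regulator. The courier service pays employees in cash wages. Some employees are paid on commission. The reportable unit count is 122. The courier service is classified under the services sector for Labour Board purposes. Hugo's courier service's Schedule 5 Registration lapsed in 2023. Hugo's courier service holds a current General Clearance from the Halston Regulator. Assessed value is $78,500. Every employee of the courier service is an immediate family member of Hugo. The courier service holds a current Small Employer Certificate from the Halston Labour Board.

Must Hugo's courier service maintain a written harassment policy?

Exception (a): every employee is an immediate family member; assessed value is $78,500, meeting the $78,500 threshold; a current Standing Declaration is held — every condition holds. Under paragraphs (e)–(k): (e) is inapplicable — the courier service is classified under the services sector. (a) remains available.
Exception (b)'s conditions are all satisfied: the employer's headcount is 35, less than the 39 limit; annual gross revenue is $703,000, less than the $774,000 limit. However, paragraphs (l)–(m) must be considered: (l) operates against (b): a current Annual Waiver is held. (m), which would lift (l), is not engaged — the reportable unit count is 122, not less than 118. Exception (b) does not apply.
Exception (c) does not apply: employees are paid cash wages.
Exception (d) fails — some employees are paid on commission.

No — exception (a) applies; Hugo's courier service is not required to maintain a written harassment policy.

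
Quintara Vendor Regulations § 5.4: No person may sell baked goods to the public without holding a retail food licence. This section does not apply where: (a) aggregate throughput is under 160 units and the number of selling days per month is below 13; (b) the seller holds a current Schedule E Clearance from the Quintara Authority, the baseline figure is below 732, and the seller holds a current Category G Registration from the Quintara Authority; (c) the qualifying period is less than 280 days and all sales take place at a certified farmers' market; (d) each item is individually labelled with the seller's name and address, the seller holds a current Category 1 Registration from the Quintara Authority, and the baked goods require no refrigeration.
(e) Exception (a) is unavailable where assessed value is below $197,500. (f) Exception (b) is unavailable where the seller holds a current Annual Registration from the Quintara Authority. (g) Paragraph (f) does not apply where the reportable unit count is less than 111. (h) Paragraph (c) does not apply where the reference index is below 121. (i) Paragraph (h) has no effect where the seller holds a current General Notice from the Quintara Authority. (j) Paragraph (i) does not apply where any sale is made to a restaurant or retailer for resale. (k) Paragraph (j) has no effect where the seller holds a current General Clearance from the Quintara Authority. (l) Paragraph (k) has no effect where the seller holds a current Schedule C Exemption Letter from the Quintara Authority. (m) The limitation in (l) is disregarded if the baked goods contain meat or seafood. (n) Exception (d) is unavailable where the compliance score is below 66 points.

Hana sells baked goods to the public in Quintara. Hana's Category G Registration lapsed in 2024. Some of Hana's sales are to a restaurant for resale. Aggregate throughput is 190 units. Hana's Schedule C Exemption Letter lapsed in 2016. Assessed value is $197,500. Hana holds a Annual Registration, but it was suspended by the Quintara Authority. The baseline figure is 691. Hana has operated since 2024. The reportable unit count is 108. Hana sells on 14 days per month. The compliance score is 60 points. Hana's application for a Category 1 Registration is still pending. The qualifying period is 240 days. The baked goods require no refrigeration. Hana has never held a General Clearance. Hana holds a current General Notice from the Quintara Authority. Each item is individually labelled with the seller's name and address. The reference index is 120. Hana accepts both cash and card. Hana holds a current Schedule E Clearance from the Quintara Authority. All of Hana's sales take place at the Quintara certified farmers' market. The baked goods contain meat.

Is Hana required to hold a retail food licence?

Yes — Hana must hold a retail food licence.

Exception (a) does not apply: aggregate throughput is 190 units, not under 160 units.
Exception (b) requires that the seller holds a current Category G Registration from the Quintara Authority; but the Category G Registration is not current, so (b) is unavailable.
Exception (c): the qualifying period is 240 days, less than the 280 days limit; all sales are at a certified farmers' market — every condition holds. Turning to paragraphs (h)–(m): (h) is triggered — the reference index is 120, below the 121 limit. (i) would limit (h) — a current General Notice is held — but (j) sets (i) aside: (j) operates against (i): some sales are to a restaurant for resale. (k) is inapplicable (no current General Clearance is held), so (j) stands. (c) is therefore removed.
Exception (d) fails — the Category 1 Registration is not current.
No exception applies. The general rule governs.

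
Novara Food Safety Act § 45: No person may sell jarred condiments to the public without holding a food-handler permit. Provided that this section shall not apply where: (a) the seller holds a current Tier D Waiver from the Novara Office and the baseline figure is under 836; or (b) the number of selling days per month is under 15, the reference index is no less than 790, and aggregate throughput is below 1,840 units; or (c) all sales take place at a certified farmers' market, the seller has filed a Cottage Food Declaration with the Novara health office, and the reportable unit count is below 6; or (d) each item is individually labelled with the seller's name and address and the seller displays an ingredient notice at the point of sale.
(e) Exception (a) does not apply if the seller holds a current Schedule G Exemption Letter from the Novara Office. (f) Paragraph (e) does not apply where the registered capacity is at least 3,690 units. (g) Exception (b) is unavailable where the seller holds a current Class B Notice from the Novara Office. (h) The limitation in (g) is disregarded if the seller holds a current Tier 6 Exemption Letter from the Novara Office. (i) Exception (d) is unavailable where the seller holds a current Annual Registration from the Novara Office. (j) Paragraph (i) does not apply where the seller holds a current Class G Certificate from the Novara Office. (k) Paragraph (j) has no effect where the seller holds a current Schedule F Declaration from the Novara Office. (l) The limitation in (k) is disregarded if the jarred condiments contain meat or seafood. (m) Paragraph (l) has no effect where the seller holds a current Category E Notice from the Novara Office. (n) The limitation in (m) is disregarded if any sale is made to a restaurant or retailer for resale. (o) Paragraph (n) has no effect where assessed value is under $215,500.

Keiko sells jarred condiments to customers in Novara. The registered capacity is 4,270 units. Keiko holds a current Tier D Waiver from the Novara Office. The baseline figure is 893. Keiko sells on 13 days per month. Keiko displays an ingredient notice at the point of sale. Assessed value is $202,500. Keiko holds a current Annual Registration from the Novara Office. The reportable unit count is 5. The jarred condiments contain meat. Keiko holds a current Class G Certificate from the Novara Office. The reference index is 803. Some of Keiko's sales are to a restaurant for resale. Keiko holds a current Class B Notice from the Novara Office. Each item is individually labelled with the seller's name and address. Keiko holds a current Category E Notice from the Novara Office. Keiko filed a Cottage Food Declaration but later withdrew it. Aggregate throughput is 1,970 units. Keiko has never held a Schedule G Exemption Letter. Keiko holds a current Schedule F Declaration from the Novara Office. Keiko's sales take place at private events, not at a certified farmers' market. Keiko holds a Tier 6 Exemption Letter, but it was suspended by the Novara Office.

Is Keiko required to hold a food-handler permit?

Exception (a) fails — the baseline figure is 893, not under 836.
Exception (b) requires that aggregate throughput is below 1,840 units; but aggregate throughput is 1,970 units, not below 1,840 units, so (b) is unavailable.
Exception (c) fails — sales are at private events, not a certified farmers' market.
Exception (d)'s conditions are all satisfied: items are individually labelled; an ingredient notice is displayed. Turning to paragraphs (i)–(o): (i) operates against (d): a current Annual Registration is held. (j) would limit (i) — a current Class G Certificate is held — but (k) sets (j) aside: (k) applies — a current Schedule F Declaration is held. (l) would limit (k) — the jarred condiments contain meat — but (m) sets (l) aside: (m) operates against (l): a current Category E Notice is held. (n) operates (some sales are to a restaurant for resale), but yields to (o): (o) is triggered — assessed value is $202,500, under the $215,500 limit. (d) is therefore removed.
Every exception is unavailable, so the rule governs.

Yes — Keiko must hold a food-handler permit.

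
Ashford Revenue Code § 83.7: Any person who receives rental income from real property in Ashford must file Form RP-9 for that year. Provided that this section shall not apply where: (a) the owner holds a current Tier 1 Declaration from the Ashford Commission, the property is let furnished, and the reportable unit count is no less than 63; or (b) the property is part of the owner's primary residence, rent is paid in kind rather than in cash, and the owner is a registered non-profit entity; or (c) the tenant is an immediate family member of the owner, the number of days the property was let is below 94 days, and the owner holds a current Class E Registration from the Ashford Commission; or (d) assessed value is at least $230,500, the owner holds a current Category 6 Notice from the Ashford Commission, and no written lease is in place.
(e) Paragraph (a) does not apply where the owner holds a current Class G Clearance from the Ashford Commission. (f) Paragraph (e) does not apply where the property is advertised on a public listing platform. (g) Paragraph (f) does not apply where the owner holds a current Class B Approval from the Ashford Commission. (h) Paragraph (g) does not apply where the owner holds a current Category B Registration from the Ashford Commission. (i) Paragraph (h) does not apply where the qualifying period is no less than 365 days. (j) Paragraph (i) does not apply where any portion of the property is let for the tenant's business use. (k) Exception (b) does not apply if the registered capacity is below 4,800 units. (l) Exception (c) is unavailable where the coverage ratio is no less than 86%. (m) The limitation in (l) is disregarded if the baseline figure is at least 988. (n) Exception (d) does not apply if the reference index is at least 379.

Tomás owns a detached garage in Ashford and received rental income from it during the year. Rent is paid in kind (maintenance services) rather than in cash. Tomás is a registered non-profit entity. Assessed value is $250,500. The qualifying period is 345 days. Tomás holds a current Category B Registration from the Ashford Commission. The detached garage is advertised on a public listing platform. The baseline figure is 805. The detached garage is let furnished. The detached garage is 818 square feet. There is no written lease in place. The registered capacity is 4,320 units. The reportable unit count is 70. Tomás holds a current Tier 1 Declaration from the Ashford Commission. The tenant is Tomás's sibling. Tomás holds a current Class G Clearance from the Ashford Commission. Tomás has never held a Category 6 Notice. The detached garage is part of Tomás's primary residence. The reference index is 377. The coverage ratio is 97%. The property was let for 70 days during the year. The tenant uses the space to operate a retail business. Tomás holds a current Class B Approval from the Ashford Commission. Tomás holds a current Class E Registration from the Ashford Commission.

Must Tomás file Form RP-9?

No — exception (a) applies; Tomás is not required to file Form RP-9.

Exception (a)'s conditions are all satisfied: a current Tier 1 Declaration is held; the property is let furnished; the reportable unit count is 70, meeting the 63 threshold. Considering the limiting provisions: (e) would limit (a) — a current Class G Clearance is held — but (f) sets (e) aside: (f) operates against (e): the property is publicly advertised. (g) applies (a current Class B Approval is held), but yields to (h): (h) is triggered — a current Category B Registration is held. (i) does not operate here (the qualifying period is 345 days, short of 365 days), so (h) stands. So (a) applies.
Exception (b): the detached garage is part of the primary residence; rent is paid in kind; Tomás is a registered non-profit — every condition holds. Turning to paragraph (k): (k) operates against (b): the registered capacity is 4,320 units, below the 4,800 units limit. (b) is therefore removed.
Exception (c) is satisfied on its face — the tenant is an immediate family member; the number of days the property was let is 70 days, below the 94 days limit; a current Class E Registration is held. But applying paragraphs (l)–(m): (l) is triggered — the coverage ratio is 97%, meeting the 86% threshold. (m), which would lift (l), does not operate here — the baseline figure is 805, short of 988. (c) is therefore removed.
Exception (d) requires that the owner holds a current Category 6 Notice from the Ashford Commission; but no current Category 6 Notice is held, so (d) is unavailable.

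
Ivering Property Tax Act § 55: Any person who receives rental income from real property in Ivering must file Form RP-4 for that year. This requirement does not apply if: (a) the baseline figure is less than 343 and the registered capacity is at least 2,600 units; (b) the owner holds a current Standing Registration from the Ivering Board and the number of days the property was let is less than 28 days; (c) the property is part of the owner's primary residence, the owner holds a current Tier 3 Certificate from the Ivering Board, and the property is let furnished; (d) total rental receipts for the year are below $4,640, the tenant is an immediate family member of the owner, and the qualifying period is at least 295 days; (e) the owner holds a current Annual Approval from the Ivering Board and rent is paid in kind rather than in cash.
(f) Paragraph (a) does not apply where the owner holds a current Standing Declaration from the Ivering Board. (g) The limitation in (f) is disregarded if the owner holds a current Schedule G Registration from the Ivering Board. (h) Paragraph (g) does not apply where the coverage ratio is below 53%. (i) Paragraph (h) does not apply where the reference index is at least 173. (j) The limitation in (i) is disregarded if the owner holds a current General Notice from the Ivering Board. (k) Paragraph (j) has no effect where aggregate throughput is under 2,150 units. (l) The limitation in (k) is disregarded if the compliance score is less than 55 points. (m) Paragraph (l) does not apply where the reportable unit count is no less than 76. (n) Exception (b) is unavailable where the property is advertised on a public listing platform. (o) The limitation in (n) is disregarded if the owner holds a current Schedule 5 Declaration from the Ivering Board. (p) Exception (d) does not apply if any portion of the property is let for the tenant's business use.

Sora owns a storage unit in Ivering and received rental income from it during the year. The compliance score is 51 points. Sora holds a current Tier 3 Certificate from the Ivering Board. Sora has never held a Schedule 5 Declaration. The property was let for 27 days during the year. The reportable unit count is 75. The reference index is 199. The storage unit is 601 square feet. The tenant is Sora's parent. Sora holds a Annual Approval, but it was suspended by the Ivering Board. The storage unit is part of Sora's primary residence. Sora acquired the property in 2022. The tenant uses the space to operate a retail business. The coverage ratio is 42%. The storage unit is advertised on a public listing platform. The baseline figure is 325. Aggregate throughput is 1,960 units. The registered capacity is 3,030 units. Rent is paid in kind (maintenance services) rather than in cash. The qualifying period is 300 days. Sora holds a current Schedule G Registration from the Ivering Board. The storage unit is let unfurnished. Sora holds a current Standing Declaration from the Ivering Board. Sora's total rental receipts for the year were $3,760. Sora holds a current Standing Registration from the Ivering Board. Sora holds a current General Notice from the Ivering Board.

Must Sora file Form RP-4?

Yes — Sora must file Form RP-4.

Exception (a): the baseline figure is 325, less than the 343 limit; the registered capacity is 3,030 units, meeting the 2,600 units threshold — every condition holds. However, paragraphs (f)–(m) must be considered: (f) is triggered — a current Standing Declaration is held. (g) would limit (f) — a current Schedule G Registration is held — but (h) sets (g) aside: (h) operates against (g): the coverage ratio is 42%, below the 53% limit. (i) would limit (h) — the reference index is 199, meeting the 173 threshold — but (j) sets (i) aside: (j) is engaged — a current General Notice is held. (k) operates (aggregate throughput is 1,960 units, under the 2,150 units limit), but yields to (l): (l) operates against (k): the compliance score is 51 points, less than the 55 points limit. (m) is not engaged (the reportable unit count is 75, short of 76), so (l) stands. So (a) is unavailable.
Exception (b)'s conditions are all satisfied: a current Standing Registration is held; the number of days the property was let is 27 days, less than the 28 days limit. Turning to paragraphs (n)–(o): (n) is engaged — the property is publicly advertised. (o), which would lift (n), is not triggered — the Schedule 5 Declaration is not current. Exception (b) does not apply.
Exception (c) requires that the property is let furnished; but the property is let unfurnished, so (c) is unavailable.
Exception (d) is satisfied on its face — total rental receipts for the year are $3,760, below the $4,640 limit; the tenant is an immediate family member; the qualifying period is 300 days, meeting the 295 days threshold. But applying paragraph (p): (p) is engaged — the space is let for business use. Exception (d) does not apply.
Exception (e) does not apply: there is no Annual Approval in force.
No exception is made out. Sora falls within the general rule.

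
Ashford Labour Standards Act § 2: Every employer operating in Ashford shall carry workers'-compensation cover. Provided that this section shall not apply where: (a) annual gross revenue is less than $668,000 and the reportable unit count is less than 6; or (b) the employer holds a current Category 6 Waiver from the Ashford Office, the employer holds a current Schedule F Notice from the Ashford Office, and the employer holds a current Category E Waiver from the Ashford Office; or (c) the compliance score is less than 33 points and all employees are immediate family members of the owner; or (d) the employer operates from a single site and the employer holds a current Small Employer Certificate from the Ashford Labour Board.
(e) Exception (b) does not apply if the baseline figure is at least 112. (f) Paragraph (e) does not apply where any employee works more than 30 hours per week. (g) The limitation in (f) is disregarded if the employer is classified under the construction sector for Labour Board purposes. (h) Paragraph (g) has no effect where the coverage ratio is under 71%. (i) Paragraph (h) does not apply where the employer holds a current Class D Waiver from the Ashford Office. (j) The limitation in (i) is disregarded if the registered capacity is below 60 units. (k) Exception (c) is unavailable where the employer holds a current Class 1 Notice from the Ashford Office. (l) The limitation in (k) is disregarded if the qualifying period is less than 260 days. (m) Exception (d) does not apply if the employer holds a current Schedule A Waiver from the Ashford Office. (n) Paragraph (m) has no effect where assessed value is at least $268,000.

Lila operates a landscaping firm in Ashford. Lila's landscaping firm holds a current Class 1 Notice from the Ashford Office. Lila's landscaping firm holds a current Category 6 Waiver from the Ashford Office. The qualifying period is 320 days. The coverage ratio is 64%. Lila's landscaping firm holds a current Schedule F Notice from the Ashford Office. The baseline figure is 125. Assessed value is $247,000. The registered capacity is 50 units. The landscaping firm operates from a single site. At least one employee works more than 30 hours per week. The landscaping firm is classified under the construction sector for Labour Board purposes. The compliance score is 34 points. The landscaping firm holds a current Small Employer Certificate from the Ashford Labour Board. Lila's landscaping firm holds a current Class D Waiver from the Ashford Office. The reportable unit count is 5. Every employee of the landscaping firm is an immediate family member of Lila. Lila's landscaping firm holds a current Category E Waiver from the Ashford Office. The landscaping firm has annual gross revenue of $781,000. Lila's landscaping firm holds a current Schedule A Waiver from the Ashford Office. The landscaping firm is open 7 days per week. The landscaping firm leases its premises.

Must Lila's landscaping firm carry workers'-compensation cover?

No — exception (b) applies; Lila's landscaping firm is not required to carry workers'-compensation cover.

Exception (a) does not apply: annual gross revenue is $781,000, not less than $668,000.
Exception (b) is satisfied on its face — a current Category 6 Waiver is held; a current Schedule F Notice is held; a current Category E Waiver is held. Considering the limiting provisions: (e) applies (the baseline figure is 125, meeting the 112 threshold), but is displaced by (f): (f) operates against (e): at least one employee exceeds 30 hours/week. (g) would limit (f) — the landscaping firm is classified under the construction sector — but (h) sets (g) aside: (h) operates against (g): the coverage ratio is 64%, under the 71% limit. (i) is triggered (a current Class D Waiver is held), but is itself disapplied by (j): (j) is triggered — the registered capacity is 50 units, below the 60 units limit. (b) remains available.
Exception (c) does not apply: the compliance score is 34 points, not less than 33 points.
Exception (d)'s conditions are all satisfied: the employer operates from a single site; a current Small Employer Certificate is held. Turning to paragraphs (m)–(n): (m) operates against (d): a current Schedule A Waiver is held. (n), which would lift (m), is inapplicable — assessed value is $247,000, short of $268,000. Exception (d) does not apply.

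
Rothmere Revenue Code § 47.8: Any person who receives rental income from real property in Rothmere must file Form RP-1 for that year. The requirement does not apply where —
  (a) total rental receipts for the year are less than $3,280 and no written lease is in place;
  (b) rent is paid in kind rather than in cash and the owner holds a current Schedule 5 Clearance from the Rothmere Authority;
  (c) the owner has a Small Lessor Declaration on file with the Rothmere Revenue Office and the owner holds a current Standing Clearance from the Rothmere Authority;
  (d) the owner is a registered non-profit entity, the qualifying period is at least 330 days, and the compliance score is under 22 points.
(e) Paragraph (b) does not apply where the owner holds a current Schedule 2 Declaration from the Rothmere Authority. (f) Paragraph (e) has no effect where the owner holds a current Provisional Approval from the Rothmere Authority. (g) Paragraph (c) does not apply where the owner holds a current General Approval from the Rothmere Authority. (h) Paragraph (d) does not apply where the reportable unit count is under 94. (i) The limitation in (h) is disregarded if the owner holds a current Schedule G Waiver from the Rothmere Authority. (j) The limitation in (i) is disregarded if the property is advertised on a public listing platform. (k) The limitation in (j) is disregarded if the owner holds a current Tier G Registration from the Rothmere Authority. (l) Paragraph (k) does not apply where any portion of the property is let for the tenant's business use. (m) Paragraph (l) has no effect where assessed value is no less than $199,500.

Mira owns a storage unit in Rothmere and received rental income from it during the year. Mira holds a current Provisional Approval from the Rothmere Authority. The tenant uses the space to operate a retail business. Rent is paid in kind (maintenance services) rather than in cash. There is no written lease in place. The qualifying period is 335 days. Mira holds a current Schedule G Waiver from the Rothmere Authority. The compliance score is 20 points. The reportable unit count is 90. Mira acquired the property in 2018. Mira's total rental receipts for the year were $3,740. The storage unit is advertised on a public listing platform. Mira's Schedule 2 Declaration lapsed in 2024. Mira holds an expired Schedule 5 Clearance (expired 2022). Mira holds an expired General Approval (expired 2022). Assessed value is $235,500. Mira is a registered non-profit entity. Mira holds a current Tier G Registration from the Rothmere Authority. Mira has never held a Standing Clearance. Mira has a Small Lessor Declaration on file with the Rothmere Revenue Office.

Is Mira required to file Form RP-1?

Exception (a) requires that total rental receipts for the year are less than $3,280; but total rental receipts for the year are $3,740, not less than $3,280, so (a) is unavailable.
Exception (b) does not apply: no current Schedule 5 Clearance is held.
Exception (c) does not apply: no current Standing Clearance is held.
Exception (d): Mira is a registered non-profit; the qualifying period is 335 days, meeting the 330 days threshold; the compliance score is 20 points, under the 22 points limit — every condition holds. Under paragraphs (h)–(m): (h) would limit (d) — the reportable unit count is 90, under the 94 limit — but (i) sets (h) aside: (i) operates — a current Schedule G Waiver is held. (j) applies (the property is publicly advertised), but yields to (k): (k) applies — a current Tier G Registration is held. (l) would limit (k) — the space is let for business use — but (m) sets (l) aside: (m) operates — assessed value is $235,500, meeting the $199,500 threshold. So (d) applies.

No — exception (d) applies; Mira is not required to file Form RP-1.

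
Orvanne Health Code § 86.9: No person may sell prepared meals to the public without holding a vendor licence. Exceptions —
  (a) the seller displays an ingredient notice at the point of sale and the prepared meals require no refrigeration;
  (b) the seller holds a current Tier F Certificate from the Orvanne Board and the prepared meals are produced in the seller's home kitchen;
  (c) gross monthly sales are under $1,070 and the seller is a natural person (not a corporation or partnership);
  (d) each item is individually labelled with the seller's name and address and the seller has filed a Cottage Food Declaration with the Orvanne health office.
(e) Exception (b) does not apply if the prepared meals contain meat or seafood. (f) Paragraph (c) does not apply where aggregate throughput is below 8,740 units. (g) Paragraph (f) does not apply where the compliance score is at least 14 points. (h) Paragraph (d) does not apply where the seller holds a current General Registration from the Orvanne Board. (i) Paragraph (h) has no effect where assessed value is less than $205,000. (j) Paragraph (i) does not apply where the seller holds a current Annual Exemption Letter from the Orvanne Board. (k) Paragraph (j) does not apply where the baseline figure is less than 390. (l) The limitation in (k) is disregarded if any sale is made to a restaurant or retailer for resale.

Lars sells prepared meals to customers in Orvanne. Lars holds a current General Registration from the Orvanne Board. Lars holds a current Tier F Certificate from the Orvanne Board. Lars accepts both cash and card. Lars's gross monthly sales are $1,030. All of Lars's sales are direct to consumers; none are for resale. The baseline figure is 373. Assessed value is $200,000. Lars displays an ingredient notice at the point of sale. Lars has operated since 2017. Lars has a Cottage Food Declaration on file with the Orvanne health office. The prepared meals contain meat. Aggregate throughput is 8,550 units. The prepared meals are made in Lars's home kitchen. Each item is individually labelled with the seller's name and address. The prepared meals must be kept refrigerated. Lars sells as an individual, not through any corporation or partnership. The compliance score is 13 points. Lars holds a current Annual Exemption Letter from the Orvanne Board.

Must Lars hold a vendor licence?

Exception (a) fails — the prepared meals require refrigeration.
Exception (b): a current Tier F Certificate is held; the prepared meals are home-kitchen produced — every condition holds. However, paragraph (e) must be considered: (e) operates against (b): the prepared meals contain meat. So (b) is unavailable.
All of (c)'s requirements are met (gross monthly sales are $1,030, under the $1,070 limit; the seller is a natural person). But applying paragraphs (f)–(g): (f) is triggered — aggregate throughput is 8,550 units, below the 8,740 units limit. (g), which would lift (f), is not triggered — the compliance score is 13 points, short of 14 points. Exception (c) does not apply.
All of (d)'s requirements are met (items are individually labelled; a Cottage Food Declaration is on file). As to paragraphs (h)–(l): (h) operates (a current General Registration is held), but is overridden by (i): (i) operates against (h): assessed value is $200,000, less than the $205,000 limit. (j) is engaged (a current Annual Exemption Letter is held), but is displaced by (k): (k) operates against (j): the baseline figure is 373, less than the 390 limit. (l), which would lift (k), is not engaged — no sales are for resale. Exception (d) stands.

No — exception (d) applies; Lars is not required to hold a vendor licence.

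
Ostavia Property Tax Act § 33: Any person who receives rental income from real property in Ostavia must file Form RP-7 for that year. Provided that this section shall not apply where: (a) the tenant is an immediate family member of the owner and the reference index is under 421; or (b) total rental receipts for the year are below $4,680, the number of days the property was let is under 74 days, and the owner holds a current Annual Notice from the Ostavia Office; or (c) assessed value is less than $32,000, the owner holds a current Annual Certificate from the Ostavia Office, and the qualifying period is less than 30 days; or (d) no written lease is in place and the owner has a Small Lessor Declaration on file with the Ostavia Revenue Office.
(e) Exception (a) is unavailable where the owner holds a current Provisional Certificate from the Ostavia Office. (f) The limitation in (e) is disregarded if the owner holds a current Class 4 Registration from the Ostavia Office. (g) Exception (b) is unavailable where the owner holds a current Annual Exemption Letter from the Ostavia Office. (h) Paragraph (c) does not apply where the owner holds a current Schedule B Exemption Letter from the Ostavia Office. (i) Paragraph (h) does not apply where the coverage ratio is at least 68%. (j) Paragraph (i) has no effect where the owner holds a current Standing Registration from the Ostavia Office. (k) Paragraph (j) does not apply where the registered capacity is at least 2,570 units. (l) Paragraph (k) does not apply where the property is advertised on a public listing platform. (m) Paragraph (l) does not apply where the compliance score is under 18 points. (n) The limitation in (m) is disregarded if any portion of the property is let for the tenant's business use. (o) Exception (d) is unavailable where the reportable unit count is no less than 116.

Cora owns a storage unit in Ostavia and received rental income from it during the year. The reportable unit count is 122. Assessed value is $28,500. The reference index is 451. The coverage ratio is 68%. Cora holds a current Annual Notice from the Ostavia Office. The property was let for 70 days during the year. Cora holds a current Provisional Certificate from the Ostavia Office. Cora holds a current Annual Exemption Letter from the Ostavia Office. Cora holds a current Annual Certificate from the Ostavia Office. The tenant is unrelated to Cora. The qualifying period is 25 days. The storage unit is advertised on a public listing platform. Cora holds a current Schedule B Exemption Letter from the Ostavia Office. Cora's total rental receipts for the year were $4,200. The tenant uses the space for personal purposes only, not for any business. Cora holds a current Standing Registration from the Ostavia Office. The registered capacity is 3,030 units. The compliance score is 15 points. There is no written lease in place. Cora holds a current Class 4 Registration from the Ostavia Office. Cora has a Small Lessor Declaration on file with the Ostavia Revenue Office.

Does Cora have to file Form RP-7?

Exception (a) does not apply: the tenant is unrelated to the owner.
All of (b)'s requirements are met (total rental receipts for the year are $4,200, below the $4,680 limit; the number of days the property was let is 70 days, under the 74 days limit; a current Annual Notice is held). However, paragraph (g) must be considered: (g) operates against (b): a current Annual Exemption Letter is held. (b) is therefore removed.
Exception (c): assessed value is $28,500, less than the $32,000 limit; a current Annual Certificate is held; the qualifying period is 25 days, less than the 30 days limit — every condition holds. Applying paragraphs (h)–(n): (h) is triggered (a current Schedule B Exemption Letter is held), but is set aside by (i): (i) operates — the coverage ratio is 68%, meeting the 68% threshold. (j) would limit (i) — a current Standing Registration is held — but (k) sets (j) aside: (k) operates against (j): the registered capacity is 3,030 units, meeting the 2,570 units threshold. (l) would limit (k) — the property is publicly advertised — but (m) sets (l) aside: (m) operates against (l): the compliance score is 15 points, under the 18 points limit. (n) is inapplicable (the space is used for personal purposes only), so (m) stands. (c) remains available.
Exception (d) is satisfied on its face — there is no written lease; a Small Lessor Declaration is on file. However, paragraph (o) must be considered: (o) operates against (d): the reportable unit count is 122, meeting the 116 threshold. So (d) is unavailable.

No — exception (c) applies; Cora is not required to file Form RP-7.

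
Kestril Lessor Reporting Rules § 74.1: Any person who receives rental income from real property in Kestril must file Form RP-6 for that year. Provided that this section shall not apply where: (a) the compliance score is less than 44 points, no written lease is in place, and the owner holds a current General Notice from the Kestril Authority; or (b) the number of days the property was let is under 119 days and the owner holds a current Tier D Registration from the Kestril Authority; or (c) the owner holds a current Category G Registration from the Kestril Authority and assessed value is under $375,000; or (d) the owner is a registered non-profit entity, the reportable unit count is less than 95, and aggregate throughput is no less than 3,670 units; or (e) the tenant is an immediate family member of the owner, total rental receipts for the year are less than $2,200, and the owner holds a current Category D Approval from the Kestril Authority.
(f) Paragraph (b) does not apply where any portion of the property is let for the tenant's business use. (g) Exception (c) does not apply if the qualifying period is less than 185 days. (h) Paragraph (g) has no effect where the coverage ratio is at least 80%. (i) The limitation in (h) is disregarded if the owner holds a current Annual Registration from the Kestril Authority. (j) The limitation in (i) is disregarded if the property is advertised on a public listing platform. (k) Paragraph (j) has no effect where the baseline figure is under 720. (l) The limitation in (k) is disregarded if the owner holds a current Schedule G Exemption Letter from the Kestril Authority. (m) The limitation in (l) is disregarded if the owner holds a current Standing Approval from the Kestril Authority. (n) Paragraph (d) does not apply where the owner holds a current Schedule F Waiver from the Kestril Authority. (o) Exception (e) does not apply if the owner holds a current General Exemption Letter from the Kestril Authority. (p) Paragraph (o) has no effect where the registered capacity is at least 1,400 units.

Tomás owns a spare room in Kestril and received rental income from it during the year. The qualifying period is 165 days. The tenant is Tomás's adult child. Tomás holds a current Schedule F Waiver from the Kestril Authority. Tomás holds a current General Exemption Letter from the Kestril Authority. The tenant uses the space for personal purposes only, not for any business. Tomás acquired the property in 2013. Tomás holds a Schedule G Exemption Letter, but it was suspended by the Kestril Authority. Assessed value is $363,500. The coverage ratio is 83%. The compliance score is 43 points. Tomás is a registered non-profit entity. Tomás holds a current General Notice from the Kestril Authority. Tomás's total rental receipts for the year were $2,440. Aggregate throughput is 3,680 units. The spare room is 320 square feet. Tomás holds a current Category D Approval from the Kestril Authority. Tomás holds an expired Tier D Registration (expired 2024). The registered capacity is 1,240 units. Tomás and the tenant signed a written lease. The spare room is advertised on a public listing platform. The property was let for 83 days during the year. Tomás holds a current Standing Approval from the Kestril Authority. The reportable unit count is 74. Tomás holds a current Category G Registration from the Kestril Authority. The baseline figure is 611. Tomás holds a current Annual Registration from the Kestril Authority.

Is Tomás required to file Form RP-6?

Exception (a) fails — a written lease is in place.
Exception (b) fails — the Tier D Registration is not current.
Exception (c): a current Category G Registration is held; assessed value is $363,500, under the $375,000 limit — every condition holds. However, paragraphs (g)–(m) must be considered: (g) operates against (c): the qualifying period is 165 days, less than the 185 days limit. (h) is engaged (the coverage ratio is 83%, meeting the 80% threshold), but is set aside by (i): (i) is triggered — a current Annual Registration is held. (j) operates (the property is publicly advertised), but is displaced by (k): (k) operates — the baseline figure is 611, under the 720 limit. (l), which would lift (k), does not operate here — there is no Schedule G Exemption Letter in force. Exception (c) does not apply.
Exception (d) is satisfied on its face — Tomás is a registered non-profit; the reportable unit count is 74, less than the 95 limit; aggregate throughput is 3,680 units, meeting the 3,670 units threshold. But: (n) operates against (d): a current Schedule F Waiver is held. (d) is therefore removed.
Exception (e) requires that total rental receipts for the year are less than $2,200; but total rental receipts for the year are $2,440, not less than $2,200, so (e) is unavailable.
No exception displaces § 74.1.

Yes — Tomás must file Form RP-6.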